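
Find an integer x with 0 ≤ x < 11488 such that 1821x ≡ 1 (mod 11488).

gcd(11488, 1821) = 1  (11488 = 6×1821 + 562, 1821 = 3×562 + 135, 562 = 4×135 + 22, 135 = 6×22 + 3, 22 = 7×3 + 1, 3 = 3×1).
Back-substituting, 1821×(-3659) + 11488×(580) = 1.
So 1821×-3659 ≡ 1 (mod 11488), and -3659 mod 11488 = 7829.

7829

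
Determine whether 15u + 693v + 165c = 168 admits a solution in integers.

gcd(693, 15):
  693 = 46*15 + 3
  15 = 5*3
so gcd(693, 15) = 3.
gcd(3, 165) = 3.
3 divides 168, so integer solutions exist.

yes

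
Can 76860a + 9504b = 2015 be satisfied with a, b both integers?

no

gcd(76860, 9504) = 36  (76860 = 8*9504 + 828, 9504 = 11*828 + 396, 828 = 2*396 + 36, 396 = 11*36).
36 does not divide 2015 (remainder 35), so no integer solutions.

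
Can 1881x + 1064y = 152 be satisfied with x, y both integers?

gcd(1881, 1064):
  1881 = 1·1064 + 817
  1064 = 1·817 + 247
  817 = 3·247 + 76
  247 = 3·76 + 19
  76 = 4·19
so gcd(1881, 1064) = 19.
19 divides 152, so integer solutions exist.

yes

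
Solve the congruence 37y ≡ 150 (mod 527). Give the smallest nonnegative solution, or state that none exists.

118

gcd(527, 37) = 1.
1 divides 150, so solutions exist.
By Bézout, 37·(57) + 527·(-4) = 1.
So 37·(57) ≡ 1 (mod 527); multiply by 150: y ≡ 8550 (mod 527).
Smallest nonnegative: y = 8550 mod 527 = 118.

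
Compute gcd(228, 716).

gcd(716, 228):
  716 = 3×228 + 32
  228 = 7×32 + 4
  32 = 8×4
so gcd(716, 228) = 4.

4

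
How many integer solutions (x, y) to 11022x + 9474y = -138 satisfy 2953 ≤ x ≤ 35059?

gcd(11022, 9474):
  11022 = 1*9474 + 1548
  9474 = 6*1548 + 186
  1548 = 8*186 + 60
  186 = 3*60 + 6
  60 = 10*6
so gcd(11022, 9474) = 6.
Back-substitute for Bézout coefficients:
  6 = 186 - 3*60
  ... = 11022*(-153) + 9474*(178)
Scale by -23: particular solution (3519, -4094); reduce x mod 1579: (361, -420).
General solution: x = 361 + 1579t, y = -420 - 1837t for integer t.
2953 ≤ 361 + 1579t ≤ 35059 gives t ∈ [2, 21], which is 20 values.

20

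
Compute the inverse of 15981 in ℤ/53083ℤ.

gcd(53083, 15981):
  53083 = 3*15981 + 5140
  15981 = 3*5140 + 561
  5140 = 9*561 + 91
  561 = 6*91 + 15
  91 = 6*15 + 1
  15 = 15*1
so gcd(53083, 15981) = 1.
Back-substitute for Bézout coefficients:
  1 = 91 - 6*15
  ... = 15981*(-3501) + 53083*(1054)
So 15981*-3501 ≡ 1 (mod 53083), and -3501 mod 53083 = 49582.

49582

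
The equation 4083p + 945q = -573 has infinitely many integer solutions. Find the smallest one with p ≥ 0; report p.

179

gcd(4083, 945) = 3  (4083 = 4×945 + 303, 945 = 3×303 + 36, 303 = 8×36 + 15, 36 = 2×15 + 6, 15 = 2×6 + 3, 6 = 2×3).
3 divides -573, so solutions exist.
Back-substituting, 4083×(131) + 945×(-566) = 3.
Scale by -573/3 = -191: (p₀, q₀) = (-25021, 108106).
General solution: p = -25021 + 315t, q = 108106 - 1361t for integer t.
p ≥ 0: smallest is -25021 mod 315 = 179 (at t = 80), with q = -774.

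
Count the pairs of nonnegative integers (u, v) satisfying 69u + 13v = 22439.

25

gcd(69, 13) = 1  (69 = 5*13 + 4, 13 = 3*4 + 1, 4 = 4*1).
Back-substituting, 69*(-3) + 13*(16) = 1.
Scale by 22439: one solution is (-67317, 359024). Reduce u mod 13: (10, 1673).
General: u = 10 + 13t, v = 1673 - 69t.
u ≥ 0 ⇒ t ≥ 0; v ≥ 0 ⇒ t ≤ 24. So t ∈ [0, 24]: 25 solutions.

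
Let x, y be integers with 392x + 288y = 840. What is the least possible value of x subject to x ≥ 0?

gcd(392, 288) = 8  (392 = 1*288 + 104, 288 = 2*104 + 80, 104 = 1*80 + 24, 80 = 3*24 + 8, 24 = 3*8).
8 divides 840, so solutions exist.
Back-substituting, 392*(-11) + 288*(15) = 8.
Scale by 840/8 = 105: (x₀, y₀) = (-1155, 1575).
General solution: x = -1155 + 36t, y = 1575 - 49t for integer t.
x ≥ 0: smallest is -1155 mod 36 = 33 (at t = 33), with y = -42.

33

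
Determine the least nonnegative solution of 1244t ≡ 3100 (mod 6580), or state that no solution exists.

gcd(6580, 1244) = 4.
4 divides 3100, so solutions exist.
By Bézout, 1244×(201) + 6580×(-38) = 4.
So 1244×(201) ≡ 4 (mod 6580); multiply by 775: t ≡ 155775 (mod 1645).
Smallest nonnegative: t = 155775 mod 1645 = 1145.

1145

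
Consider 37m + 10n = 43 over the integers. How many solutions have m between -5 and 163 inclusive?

17

gcd(37, 10) = 1.
By Bézout, 37×(3) + 10×(-11) = 1.
Particular solution: (9, -29).
General solution: m = 9 + 10t, n = -29 - 37t for integer t.
-5 ≤ 9 + 10t ≤ 163 gives t ∈ [-1, 15], which is 17 values.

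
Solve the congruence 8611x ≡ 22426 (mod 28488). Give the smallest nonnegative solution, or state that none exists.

26542

gcd(28488, 8611) = 1.
1 divides 22426, so solutions exist.
By Bézout, 8611×(-4013) + 28488×(1213) = 1.
So 8611×(-4013) ≡ 1 (mod 28488); multiply by 22426: x ≡ -89995538 (mod 28488).
Smallest nonnegative: x = -89995538 mod 28488 = 26542.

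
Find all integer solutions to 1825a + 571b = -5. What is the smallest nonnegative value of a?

gcd(1825, 571):
  1825 = 3·571 + 112
  571 = 5·112 + 11
  112 = 10·11 + 2
  11 = 5·2 + 1
  2 = 2·1
so gcd(1825, 571) = 1.
1 divides -5, so solutions exist.
Back-substitute for Bézout coefficients:
  1 = 11 - 5·2
  ... = 1825·(-260) + 571·(831)
Scale by -5/1 = -5: (a₀, b₀) = (1300, -4155).
General solution: a = 1300 + 571t, b = -4155 - 1825t for integer t.
a ≥ 0: smallest is 1300 mod 571 = 158 (at t = -2), with b = -505.

158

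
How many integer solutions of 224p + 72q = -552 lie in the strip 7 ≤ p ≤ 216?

gcd(224, 72):
  224 = 3×72 + 8
  72 = 9×8
so gcd(224, 72) = 8.
Back-substitute for Bézout coefficients:
  8 = 224 - 3×72
  ... = 224×(1) + 72×(-3)
Scale by -69: particular solution (-69, 207); reduce p mod 9: (3, -17).
General solution: p = 3 + 9t, q = -17 - 28t for integer t.
7 ≤ 3 + 9t ≤ 216 gives t ∈ [1, 23], which is 23 values.

23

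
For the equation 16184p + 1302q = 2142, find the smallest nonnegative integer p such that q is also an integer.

gcd(16184, 1302):
  16184 = 12·1302 + 560
  1302 = 2·560 + 182
  560 = 3·182 + 14
  182 = 13·14
so gcd(16184, 1302) = 14.
14 divides 2142, so solutions exist.
Back-substitute for Bézout coefficients:
  14 = 560 - 3·182
  ... = 16184·(7) + 1302·(-87)
Scale by 2142/14 = 153: (p₀, q₀) = (1071, -13311).
General solution: p = 1071 + 93t, q = -13311 - 1156t for integer t.
p ≥ 0: smallest is 1071 mod 93 = 48 (at t = -11), with q = -595.

48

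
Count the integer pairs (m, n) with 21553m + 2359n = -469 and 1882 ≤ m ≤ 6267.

gcd(21553, 2359):
  21553 = 9·2359 + 322
  2359 = 7·322 + 105
  322 = 3·105 + 7
  105 = 15·7
so gcd(21553, 2359) = 7.
Back-substitute for Bézout coefficients:
  7 = 322 - 3·105
  ... = 21553·(22) + 2359·(-201)
Scale by -67: particular solution (-1474, 13467); reduce m mod 337: (211, -1928).
General solution: m = 211 + 337t, n = -1928 - 3079t for integer t.
1882 ≤ 211 + 337t ≤ 6267 gives t ∈ [5, 17], which is 13 values.

13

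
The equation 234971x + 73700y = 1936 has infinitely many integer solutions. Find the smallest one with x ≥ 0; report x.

3916

gcd(234971, 73700) = 11.
11 divides 1936, so solutions exist.
By Bézout, 234971×(441) + 73700×(-1406) = 11.
Scale by 1936/11 = 176: (x₀, y₀) = (77616, -247456).
General solution: x = 77616 + 6700t, y = -247456 - 21361t for integer t.
x ≥ 0: smallest is 77616 mod 6700 = 3916 (at t = -11), with y = -12485.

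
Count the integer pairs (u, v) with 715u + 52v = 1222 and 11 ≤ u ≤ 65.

gcd(715, 52):
  715 = 13×52 + 39
  52 = 1×39 + 13
  39 = 3×13
so gcd(715, 52) = 13.
Back-substitute for Bézout coefficients:
  13 = 52 - 1×39
  ... = 715×(-1) + 52×(14)
Scale by 94: particular solution (-94, 1316); reduce u mod 4: (2, -4).
General solution: u = 2 + 4t, v = -4 - 55t for integer t.
11 ≤ 2 + 4t ≤ 65 gives t ∈ [3, 15], which is 13 values.

13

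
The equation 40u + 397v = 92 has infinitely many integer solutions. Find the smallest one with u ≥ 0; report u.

gcd(397, 40):
  397 = 9*40 + 37
  40 = 1*37 + 3
  37 = 12*3 + 1
  3 = 3*1
so gcd(397, 40) = 1.
1 divides 92, so solutions exist.
Back-substitute for Bézout coefficients:
  1 = 37 - 12*3
  ... = 40*(-129) + 397*(13)
Scale by 92/1 = 92: (u₀, v₀) = (-11868, 1196).
General solution: u = -11868 + 397t, v = 1196 - 40t for integer t.
u ≥ 0: smallest is -11868 mod 397 = 42 (at t = 30), with v = -4.

42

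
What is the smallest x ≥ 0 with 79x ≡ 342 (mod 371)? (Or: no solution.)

164

gcd(371, 79) = 1.
1 divides 342, so solutions exist.
By Bézout, 79*(-108) + 371*(23) = 1.
So 79*(-108) ≡ 1 (mod 371); multiply by 342: x ≡ -36936 (mod 371).
Smallest nonnegative: x = -36936 mod 371 = 164.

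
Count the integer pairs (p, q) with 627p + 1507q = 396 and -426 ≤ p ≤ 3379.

27

gcd(1507, 627):
  1507 = 2·627 + 253
  627 = 2·253 + 121
  253 = 2·121 + 11
  121 = 11·11
so gcd(1507, 627) = 11.
Back-substitute for Bézout coefficients:
  11 = 253 - 2·121
  ... = 627·(-12) + 1507·(5)
Scale by 36: particular solution (-432, 180); reduce p mod 137: (116, -48).
General solution: p = 116 + 137t, q = -48 - 57t for integer t.
-426 ≤ 116 + 137t ≤ 3379 gives t ∈ [-3, 23], which is 27 values.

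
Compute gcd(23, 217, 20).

1

gcd(217, 23):
  217 = 9*23 + 10
  23 = 2*10 + 3
  10 = 3*3 + 1
  3 = 3*1
so gcd(217, 23) = 1.
gcd(1, 20) = 1.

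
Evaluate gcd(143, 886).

gcd(886, 143):
  886 = 6·143 + 28
  143 = 5·28 + 3
  28 = 9·3 + 1
  3 = 3·1
so gcd(886, 143) = 1.

1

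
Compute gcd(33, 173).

gcd(173, 33) = 1  (173 = 5*33 + 8, 33 = 4*8 + 1, 8 = 8*1).

1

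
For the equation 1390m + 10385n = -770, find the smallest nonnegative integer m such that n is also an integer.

1673

gcd(10385, 1390) = 5  (10385 = 7×1390 + 655, 1390 = 2×655 + 80, 655 = 8×80 + 15, 80 = 5×15 + 5, 15 = 3×5).
5 divides -770, so solutions exist.
Back-substituting, 1390×(650) + 10385×(-87) = 5.
Scale by -770/5 = -154: (m₀, n₀) = (-100100, 13398).
General solution: m = -100100 + 2077t, n = 13398 - 278t for integer t.
m ≥ 0: smallest is -100100 mod 2077 = 1673 (at t = 49), with n = -224.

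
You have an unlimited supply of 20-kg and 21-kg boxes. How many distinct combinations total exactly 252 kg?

1

Need nonnegative integers with 20j + 21k = 252.
gcd(20, 21) = 1, and 20·(-1) + 21·(1) = 1.
So (j₀, k₀) = (-252, 252); general j = -252 + 21t, k = 252 - 20t.
j ≥ 0 ⇒ t ≥ 12; k ≥ 0 ⇒ t ≤ 12. That's 1 value of t.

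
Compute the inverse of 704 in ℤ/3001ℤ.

gcd(3001, 704):
  3001 = 4·704 + 185
  704 = 3·185 + 149
  185 = 1·149 + 36
  149 = 4·36 + 5
  36 = 7·5 + 1
  5 = 5·1
so gcd(3001, 704) = 1.
Back-substitute for Bézout coefficients:
  1 = 36 - 7·5
  ... = 704·(-584) + 3001·(137)
So 704·-584 ≡ 1 (mod 3001), and -584 mod 3001 = 2417.

2417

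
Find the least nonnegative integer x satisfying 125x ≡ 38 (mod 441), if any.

25

gcd(441, 125) = 1.
1 divides 38, so solutions exist.
By Bézout, 125·(-127) + 441·(36) = 1.
So 125·(-127) ≡ 1 (mod 441); multiply by 38: x ≡ -4826 (mod 441).
Smallest nonnegative: x = -4826 mod 441 = 25.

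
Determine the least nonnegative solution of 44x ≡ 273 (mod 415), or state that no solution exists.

gcd(415, 44) = 1  (415 = 9*44 + 19, 44 = 2*19 + 6, 19 = 3*6 + 1, 6 = 6*1).
1 divides 273, so solutions exist.
Back-substituting, 44*(-66) + 415*(7) = 1.
So 44*(-66) ≡ 1 (mod 415); multiply by 273: x ≡ -18018 (mod 415).
Smallest nonnegative: x = -18018 mod 415 = 242.

242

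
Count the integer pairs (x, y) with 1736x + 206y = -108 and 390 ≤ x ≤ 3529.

gcd(1736, 206) = 2  (1736 = 8×206 + 88, 206 = 2×88 + 30, 88 = 2×30 + 28, 30 = 1×28 + 2, 28 = 14×2).
Back-substituting, 1736×(-7) + 206×(59) = 2.
Scale by -54: particular solution (378, -3186); reduce x mod 103: (69, -582).
General solution: x = 69 + 103t, y = -582 - 868t for integer t.
390 ≤ 69 + 103t ≤ 3529 gives t ∈ [4, 33], which is 30 values.

30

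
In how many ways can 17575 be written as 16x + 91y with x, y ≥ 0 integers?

12

gcd(91, 16):
  91 = 5×16 + 11
  16 = 1×11 + 5
  11 = 2×5 + 1
  5 = 5×1
so gcd(91, 16) = 1.
Back-substitute for Bézout coefficients:
  1 = 11 - 2×5
  ... = 16×(-17) + 91×(3)
Scale by 17575: one solution is (-298775, 52725). Reduce x mod 91: (69, 181).
General: x = 69 + 91t, y = 181 - 16t.
x ≥ 0 ⇒ t ≥ 0; y ≥ 0 ⇒ t ≤ 11. So t ∈ [0, 11]: 12 solutions.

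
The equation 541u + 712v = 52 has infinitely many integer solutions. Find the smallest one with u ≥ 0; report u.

gcd(712, 541):
  712 = 1*541 + 171
  541 = 3*171 + 28
  171 = 6*28 + 3
  28 = 9*3 + 1
  3 = 3*1
so gcd(712, 541) = 1.
1 divides 52, so solutions exist.
Back-substitute for Bézout coefficients:
  1 = 28 - 9*3
  ... = 541*(229) + 712*(-174)
Scale by 52/1 = 52: (u₀, v₀) = (11908, -9048).
General solution: u = 11908 + 712t, v = -9048 - 541t for integer t.
u ≥ 0: smallest is 11908 mod 712 = 516 (at t = -16), with v = -392.

516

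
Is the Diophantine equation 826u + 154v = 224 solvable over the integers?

gcd(826, 154):
  826 = 5×154 + 56
  154 = 2×56 + 42
  56 = 1×42 + 14
  42 = 3×14
so gcd(826, 154) = 14.
14 divides 224, so integer solutions exist.

yes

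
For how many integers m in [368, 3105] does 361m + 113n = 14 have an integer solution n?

gcd(361, 113):
  361 = 3×113 + 22
  113 = 5×22 + 3
  22 = 7×3 + 1
  3 = 3×1
so gcd(361, 113) = 1.
Back-substitute for Bézout coefficients:
  1 = 22 - 7×3
  ... = 361×(36) + 113×(-115)
Scale by 14: particular solution (504, -1610); reduce m mod 113: (52, -166).
General solution: m = 52 + 113t, n = -166 - 361t for integer t.
368 ≤ 52 + 113t ≤ 3105 gives t ∈ [3, 27], which is 25 values.

25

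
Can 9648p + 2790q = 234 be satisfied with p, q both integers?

yes

gcd(9648, 2790) = 18.
18 divides 234, so integer solutions exist.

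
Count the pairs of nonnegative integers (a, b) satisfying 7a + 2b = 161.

12

gcd(7, 2):
  7 = 3*2 + 1
  2 = 2*1
so gcd(7, 2) = 1.
Back-substitute for Bézout coefficients:
  1 = 7 - 3*2
  ... = 7*(1) + 2*(-3)
Scale by 161: one solution is (161, -483). Reduce a mod 2: (1, 77).
General: a = 1 + 2t, b = 77 - 7t.
a ≥ 0 ⇒ t ≥ 0; b ≥ 0 ⇒ t ≤ 11. So t ∈ [0, 11]: 12 solutions.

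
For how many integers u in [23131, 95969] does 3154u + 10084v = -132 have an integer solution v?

gcd(10084, 3154) = 2.
By Bézout, 3154×(1605) + 10084×(-502) = 2.
Particular solution: (4994, -1562).
General solution: u = 4994 + 5042t, v = -1562 - 1577t for integer t.
23131 ≤ 4994 + 5042t ≤ 95969 gives t ∈ [4, 18], which is 15 values.

15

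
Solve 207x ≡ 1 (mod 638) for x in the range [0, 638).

gcd(638, 207) = 1  (638 = 3*207 + 17, 207 = 12*17 + 3, 17 = 5*3 + 2, 3 = 1*2 + 1, 2 = 2*1).
Back-substituting, 207*(225) + 638*(-73) = 1.
So 207*225 ≡ 1 (mod 638), and 225 mod 638 = 225.

225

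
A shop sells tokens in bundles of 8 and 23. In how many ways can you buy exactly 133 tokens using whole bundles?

1

Need nonnegative integers with 8j + 23k = 133.
gcd(8, 23) = 1, and 8·(3) + 23·(-1) = 1.
So (j₀, k₀) = (399, -133); general j = 399 + 23t, k = -133 - 8t.
j ≥ 0 ⇒ t ≥ -17; k ≥ 0 ⇒ t ≤ -17. That's 1 value of t.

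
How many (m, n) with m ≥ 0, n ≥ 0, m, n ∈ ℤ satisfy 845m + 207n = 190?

0

gcd(845, 207):
  845 = 4×207 + 17
  207 = 12×17 + 3
  17 = 5×3 + 2
  3 = 1×2 + 1
  2 = 2×1
so gcd(845, 207) = 1.
Back-substitute for Bézout coefficients:
  1 = 3 - 1×2
  ... = 845×(-73) + 207×(298)
Scale by 190: one solution is (-13870, 56620). Reduce m mod 207: (206, -840).
General: m = 206 + 207t, n = -840 - 845t.
m ≥ 0 ⇒ t ≥ 0; n ≥ 0 ⇒ t ≤ -1. So t ∈ [0, -1]: 0 solutions.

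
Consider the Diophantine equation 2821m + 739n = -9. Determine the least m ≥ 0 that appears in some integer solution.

542

gcd(2821, 739) = 1.
1 divides -9, so solutions exist.
By Bézout, 2821·(104) + 739·(-397) = 1.
Scale by -9/1 = -9: (m₀, n₀) = (-936, 3573).
General solution: m = -936 + 739t, n = 3573 - 2821t for integer t.
m ≥ 0: smallest is -936 mod 739 = 542 (at t = 2), with n = -2069.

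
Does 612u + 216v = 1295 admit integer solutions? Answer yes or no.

gcd(612, 216) = 36.
36 does not divide 1295 (remainder 35), so no integer solutions.

no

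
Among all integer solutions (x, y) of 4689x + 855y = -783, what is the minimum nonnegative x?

gcd(4689, 855):
  4689 = 5×855 + 414
  855 = 2×414 + 27
  414 = 15×27 + 9
  27 = 3×9
so gcd(4689, 855) = 9.
9 divides -783, so solutions exist.
Back-substitute for Bézout coefficients:
  9 = 414 - 15×27
  ... = 4689×(31) + 855×(-170)
Scale by -783/9 = -87: (x₀, y₀) = (-2697, 14790).
General solution: x = -2697 + 95t, y = 14790 - 521t for integer t.
x ≥ 0: smallest is -2697 mod 95 = 58 (at t = 29), with y = -319.

58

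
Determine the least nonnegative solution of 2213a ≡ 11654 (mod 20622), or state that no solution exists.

gcd(20622, 2213) = 1.
1 divides 11654, so solutions exist.
By Bézout, 2213·(-6523) + 20622·(700) = 1.
So 2213·(-6523) ≡ 1 (mod 20622); multiply by 11654: a ≡ -76019042 (mod 20622).
Smallest nonnegative: a = -76019042 mod 20622 = 14272.

14272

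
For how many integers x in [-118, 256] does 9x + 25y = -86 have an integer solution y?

15

gcd(25, 9) = 1.
By Bézout, 9*(-11) + 25*(4) = 1.
Particular solution: (21, -11).
General solution: x = 21 + 25t, y = -11 - 9t for integer t.
-118 ≤ 21 + 25t ≤ 256 gives t ∈ [-5, 9], which is 15 values.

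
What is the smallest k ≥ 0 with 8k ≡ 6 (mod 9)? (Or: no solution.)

gcd(9, 8) = 1  (9 = 1·8 + 1, 8 = 8·1).
1 divides 6, so solutions exist.
Back-substituting, 8·(-1) + 9·(1) = 1.
So 8·(-1) ≡ 1 (mod 9); multiply by 6: k ≡ -6 (mod 9).
Smallest nonnegative: k = -6 mod 9 = 3.

3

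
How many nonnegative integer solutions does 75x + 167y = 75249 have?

gcd(167, 75) = 1  (167 = 2*75 + 17, 75 = 4*17 + 7, 17 = 2*7 + 3, 7 = 2*3 + 1, 3 = 3*1).
Back-substituting, 75*(49) + 167*(-22) = 1.
Scale by 75249: one solution is (3687201, -1655478). Reduce x mod 167: (8, 447).
General: x = 8 + 167t, y = 447 - 75t.
x ≥ 0 ⇒ t ≥ 0; y ≥ 0 ⇒ t ≤ 5. So t ∈ [0, 5]: 6 solutions.

6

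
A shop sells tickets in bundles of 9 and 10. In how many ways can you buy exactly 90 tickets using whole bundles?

Need nonnegative integers with 9j + 10k = 90.
gcd(9, 10) = 1, and 9·(-1) + 10·(1) = 1.
So (j₀, k₀) = (-90, 90); general j = -90 + 10t, k = 90 - 9t.
j ≥ 0 ⇒ t ≥ 9; k ≥ 0 ⇒ t ≤ 10. That's 2 values of t.

2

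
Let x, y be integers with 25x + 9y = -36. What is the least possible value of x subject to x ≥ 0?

gcd(25, 9):
  25 = 2·9 + 7
  9 = 1·7 + 2
  7 = 3·2 + 1
  2 = 2·1
so gcd(25, 9) = 1.
1 divides -36, so solutions exist.
Back-substitute for Bézout coefficients:
  1 = 7 - 3·2
  ... = 25·(4) + 9·(-11)
Scale by -36/1 = -36: (x₀, y₀) = (-144, 396).
General solution: x = -144 + 9t, y = 396 - 25t for integer t.
x ≥ 0: smallest is -144 mod 9 = 0 (at t = 16), with y = -4.

0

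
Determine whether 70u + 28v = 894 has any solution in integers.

gcd(70, 28) = 14  (70 = 2*28 + 14, 28 = 2*14).
14 does not divide 894 (remainder 12), so no integer solutions.

no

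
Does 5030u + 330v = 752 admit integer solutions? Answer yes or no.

no

gcd(5030, 330) = 10.
10 does not divide 752 (remainder 2), so no integer solutions.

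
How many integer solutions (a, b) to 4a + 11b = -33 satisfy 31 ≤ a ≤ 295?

gcd(11, 4) = 1  (11 = 2*4 + 3, 4 = 1*3 + 1, 3 = 3*1).
Back-substituting, 4*(3) + 11*(-1) = 1.
Scale by -33: particular solution (-99, 33); reduce a mod 11: (0, -3).
General solution: a = 0 + 11t, b = -3 - 4t for integer t.
31 ≤ 0 + 11t ≤ 295 gives t ∈ [3, 26], which is 24 values.

24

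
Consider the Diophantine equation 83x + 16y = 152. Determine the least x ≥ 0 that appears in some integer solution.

8

gcd(83, 16):
  83 = 5*16 + 3
  16 = 5*3 + 1
  3 = 3*1
so gcd(83, 16) = 1.
1 divides 152, so solutions exist.
Back-substitute for Bézout coefficients:
  1 = 16 - 5*3
  ... = 83*(-5) + 16*(26)
Scale by 152/1 = 152: (x₀, y₀) = (-760, 3952).
General solution: x = -760 + 16t, y = 3952 - 83t for integer t.
x ≥ 0: smallest is -760 mod 16 = 8 (at t = 48), with y = -32.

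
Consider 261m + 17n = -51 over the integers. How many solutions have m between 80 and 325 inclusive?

15

gcd(261, 17):
  261 = 15×17 + 6
  17 = 2×6 + 5
  6 = 1×5 + 1
  5 = 5×1
so gcd(261, 17) = 1.
Back-substitute for Bézout coefficients:
  1 = 6 - 1×5
  ... = 261×(3) + 17×(-46)
Scale by -51: particular solution (-153, 2346); reduce m mod 17: (0, -3).
General solution: m = 0 + 17t, n = -3 - 261t for integer t.
80 ≤ 0 + 17t ≤ 325 gives t ∈ [5, 19], which is 15 values.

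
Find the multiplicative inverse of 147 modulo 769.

gcd(769, 147):
  769 = 5·147 + 34
  147 = 4·34 + 11
  34 = 3·11 + 1
  11 = 11·1
so gcd(769, 147) = 1.
Back-substitute for Bézout coefficients:
  1 = 34 - 3·11
  ... = 147·(-68) + 769·(13)
So 147·-68 ≡ 1 (mod 769), and -68 mod 769 = 701.

701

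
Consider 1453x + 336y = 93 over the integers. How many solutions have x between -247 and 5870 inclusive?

18

gcd(1453, 336) = 1.
By Bézout, 1453·(37) + 336·(-160) = 1.
Particular solution: (81, -350).
General solution: x = 81 + 336t, y = -350 - 1453t for integer t.
-247 ≤ 81 + 336t ≤ 5870 gives t ∈ [0, 17], which is 18 values.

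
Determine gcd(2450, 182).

14

gcd(2450, 182):
  2450 = 13*182 + 84
  182 = 2*84 + 14
  84 = 6*14
so gcd(2450, 182) = 14.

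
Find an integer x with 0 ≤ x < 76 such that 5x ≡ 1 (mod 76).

61

gcd(76, 5) = 1.
By Bézout, 5·(-15) + 76·(1) = 1.
So 5·-15 ≡ 1 (mod 76), and -15 mod 76 = 61.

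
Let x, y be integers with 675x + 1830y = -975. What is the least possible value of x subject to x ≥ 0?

gcd(1830, 675):
  1830 = 2×675 + 480
  675 = 1×480 + 195
  480 = 2×195 + 90
  195 = 2×90 + 15
  90 = 6×15
so gcd(1830, 675) = 15.
15 divides -975, so solutions exist.
Back-substitute for Bézout coefficients:
  15 = 195 - 2×90
  ... = 675×(19) + 1830×(-7)
Scale by -975/15 = -65: (x₀, y₀) = (-1235, 455).
General solution: x = -1235 + 122t, y = 455 - 45t for integer t.
x ≥ 0: smallest is -1235 mod 122 = 107 (at t = 11), with y = -40.

107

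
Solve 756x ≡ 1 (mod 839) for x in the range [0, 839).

gcd(839, 756):
  839 = 1*756 + 83
  756 = 9*83 + 9
  83 = 9*9 + 2
  9 = 4*2 + 1
  2 = 2*1
so gcd(839, 756) = 1.
Back-substitute for Bézout coefficients:
  1 = 9 - 4*2
  ... = 756*(374) + 839*(-337)
So 756*374 ≡ 1 (mod 839), and 374 mod 839 = 374.

374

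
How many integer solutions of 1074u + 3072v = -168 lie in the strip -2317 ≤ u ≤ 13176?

gcd(3072, 1074):
  3072 = 2×1074 + 924
  1074 = 1×924 + 150
  924 = 6×150 + 24
  150 = 6×24 + 6
  24 = 4×6
so gcd(3072, 1074) = 6.
Back-substitute for Bézout coefficients:
  6 = 150 - 6×24
  ... = 1074×(123) + 3072×(-43)
Scale by -28: particular solution (-3444, 1204); reduce u mod 512: (140, -49).
General solution: u = 140 + 512t, v = -49 - 179t for integer t.
-2317 ≤ 140 + 512t ≤ 13176 gives t ∈ [-4, 25], which is 30 values.

30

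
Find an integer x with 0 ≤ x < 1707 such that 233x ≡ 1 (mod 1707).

gcd(1707, 233):
  1707 = 7*233 + 76
  233 = 3*76 + 5
  76 = 15*5 + 1
  5 = 5*1
so gcd(1707, 233) = 1.
Back-substitute for Bézout coefficients:
  1 = 76 - 15*5
  ... = 233*(-337) + 1707*(46)
So 233*-337 ≡ 1 (mod 1707), and -337 mod 1707 = 1370.

1370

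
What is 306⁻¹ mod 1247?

gcd(1247, 306) = 1.
By Bézout, 306*(542) + 1247*(-133) = 1.
So 306*542 ≡ 1 (mod 1247), and 542 mod 1247 = 542.

542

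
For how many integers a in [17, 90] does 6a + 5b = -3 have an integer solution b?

15

gcd(6, 5) = 1.
By Bézout, 6×(1) + 5×(-1) = 1.
Particular solution: (2, -3).
General solution: a = 2 + 5t, b = -3 - 6t for integer t.
17 ≤ 2 + 5t ≤ 90 gives t ∈ [3, 17], which is 15 values.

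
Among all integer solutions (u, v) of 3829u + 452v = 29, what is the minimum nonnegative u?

gcd(3829, 452):
  3829 = 8*452 + 213
  452 = 2*213 + 26
  213 = 8*26 + 5
  26 = 5*5 + 1
  5 = 5*1
so gcd(3829, 452) = 1.
1 divides 29, so solutions exist.
Back-substitute for Bézout coefficients:
  1 = 26 - 5*5
  ... = 3829*(-87) + 452*(737)
Scale by 29/1 = 29: (u₀, v₀) = (-2523, 21373).
General solution: u = -2523 + 452t, v = 21373 - 3829t for integer t.
u ≥ 0: smallest is -2523 mod 452 = 189 (at t = 6), with v = -1601.

189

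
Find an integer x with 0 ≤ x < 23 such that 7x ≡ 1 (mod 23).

gcd(23, 7) = 1  (23 = 3*7 + 2, 7 = 3*2 + 1, 2 = 2*1).
Back-substituting, 7*(10) + 23*(-3) = 1.
So 7*10 ≡ 1 (mod 23), and 10 mod 23 = 10.

10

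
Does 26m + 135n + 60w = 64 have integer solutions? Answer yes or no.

gcd(135, 26) = 1.
gcd(1, 60) = 1.
1 divides 64, so integer solutions exist.

yes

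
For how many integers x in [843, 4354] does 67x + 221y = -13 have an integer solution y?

gcd(221, 67) = 1.
By Bézout, 67×(33) + 221×(-10) = 1.
Particular solution: (13, -4).
General solution: x = 13 + 221t, y = -4 - 67t for integer t.
843 ≤ 13 + 221t ≤ 4354 gives t ∈ [4, 19], which is 16 values.

16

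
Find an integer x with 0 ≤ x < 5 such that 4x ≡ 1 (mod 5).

4

gcd(5, 4):
  5 = 1·4 + 1
  4 = 4·1
so gcd(5, 4) = 1.
Back-substitute for Bézout coefficients:
  1 = 5 - 1·4
  ... = 4·(-1) + 5·(1)
So 4·-1 ≡ 1 (mod 5), and -1 mod 5 = 4.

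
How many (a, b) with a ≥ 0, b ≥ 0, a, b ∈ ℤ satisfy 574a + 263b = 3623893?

24

gcd(574, 263) = 1  (574 = 2×263 + 48, 263 = 5×48 + 23, 48 = 2×23 + 2, 23 = 11×2 + 1, 2 = 2×1).
Back-substituting, 574×(-126) + 263×(275) = 1.
Scale by 3623893: one solution is (-456610518, 996570575). Reduce a mod 263: (88, 13587).
General: a = 88 + 263t, b = 13587 - 574t.
a ≥ 0 ⇒ t ≥ 0; b ≥ 0 ⇒ t ≤ 23. So t ∈ [0, 23]: 24 solutions.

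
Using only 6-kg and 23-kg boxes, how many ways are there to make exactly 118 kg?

Need nonnegative integers with 6j + 23k = 118.
gcd(6, 23) = 1, and 6·(4) + 23·(-1) = 1.
So (j₀, k₀) = (472, -118); general j = 472 + 23t, k = -118 - 6t.
j ≥ 0 ⇒ t ≥ -20; k ≥ 0 ⇒ t ≤ -20. That's 1 value of t.

1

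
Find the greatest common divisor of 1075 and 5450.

25

gcd(5450, 1075):
  5450 = 5·1075 + 75
  1075 = 14·75 + 25
  75 = 3·25
so gcd(5450, 1075) = 25.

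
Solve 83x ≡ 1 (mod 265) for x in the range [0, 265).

gcd(265, 83) = 1  (265 = 3×83 + 16, 83 = 5×16 + 3, 16 = 5×3 + 1, 3 = 3×1).
Back-substituting, 83×(-83) + 265×(26) = 1.
So 83×-83 ≡ 1 (mod 265), and -83 mod 265 = 182.

182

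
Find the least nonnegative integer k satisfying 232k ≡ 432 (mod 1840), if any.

216

gcd(1840, 232) = 8.
8 divides 432, so solutions exist.
By Bézout, 232×(-111) + 1840×(14) = 8.
So 232×(-111) ≡ 8 (mod 1840); multiply by 54: k ≡ -5994 (mod 230).
Smallest nonnegative: k = -5994 mod 230 = 216.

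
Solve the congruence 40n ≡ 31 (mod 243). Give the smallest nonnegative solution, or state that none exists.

gcd(243, 40) = 1  (243 = 6*40 + 3, 40 = 13*3 + 1, 3 = 3*1).
1 divides 31, so solutions exist.
Back-substituting, 40*(79) + 243*(-13) = 1.
So 40*(79) ≡ 1 (mod 243); multiply by 31: n ≡ 2449 (mod 243).
Smallest nonnegative: n = 2449 mod 243 = 19.

19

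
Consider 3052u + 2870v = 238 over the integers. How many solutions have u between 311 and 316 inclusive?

gcd(3052, 2870):
  3052 = 1×2870 + 182
  2870 = 15×182 + 140
  182 = 1×140 + 42
  140 = 3×42 + 14
  42 = 3×14
so gcd(3052, 2870) = 14.
Back-substitute for Bézout coefficients:
  14 = 140 - 3×42
  ... = 3052×(-63) + 2870×(67)
Scale by 17: particular solution (-1071, 1139); reduce u mod 205: (159, -169).
General solution: u = 159 + 205t, v = -169 - 218t for integer t.
311 ≤ 159 + 205t ≤ 316 gives t ∈ [1, 0], which is 0 values.

0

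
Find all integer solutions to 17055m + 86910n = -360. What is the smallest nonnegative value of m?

gcd(86910, 17055):
  86910 = 5*17055 + 1635
  17055 = 10*1635 + 705
  1635 = 2*705 + 225
  705 = 3*225 + 30
  225 = 7*30 + 15
  30 = 2*15
so gcd(86910, 17055) = 15.
15 divides -360, so solutions exist.
Back-substitute for Bézout coefficients:
  15 = 225 - 7*30
  ... = 17055*(-2711) + 86910*(532)
Scale by -360/15 = -24: (m₀, n₀) = (65064, -12768).
General solution: m = 65064 + 5794t, n = -12768 - 1137t for integer t.
m ≥ 0: smallest is 65064 mod 5794 = 1330 (at t = -11), with n = -261.

1330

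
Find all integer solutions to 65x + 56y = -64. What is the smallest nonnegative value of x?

gcd(65, 56) = 1  (65 = 1×56 + 9, 56 = 6×9 + 2, 9 = 4×2 + 1, 2 = 2×1).
1 divides -64, so solutions exist.
Back-substituting, 65×(25) + 56×(-29) = 1.
Scale by -64/1 = -64: (x₀, y₀) = (-1600, 1856).
General solution: x = -1600 + 56t, y = 1856 - 65t for integer t.
x ≥ 0: smallest is -1600 mod 56 = 24 (at t = 29), with y = -29.

24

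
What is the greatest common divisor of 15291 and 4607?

gcd(15291, 4607):
  15291 = 3·4607 + 1470
  4607 = 3·1470 + 197
  1470 = 7·197 + 91
  197 = 2·91 + 15
  91 = 6·15 + 1
  15 = 15·1
so gcd(15291, 4607) = 1.

1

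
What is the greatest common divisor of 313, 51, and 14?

1

gcd(313, 51) = 1  (313 = 6·51 + 7, 51 = 7·7 + 2, 7 = 3·2 + 1, 2 = 2·1).
gcd(1, 14) = 1.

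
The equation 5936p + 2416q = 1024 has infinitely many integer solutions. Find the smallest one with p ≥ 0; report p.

25

gcd(5936, 2416):
  5936 = 2·2416 + 1104
  2416 = 2·1104 + 208
  1104 = 5·208 + 64
  208 = 3·64 + 16
  64 = 4·16
so gcd(5936, 2416) = 16.
16 divides 1024, so solutions exist.
Back-substitute for Bézout coefficients:
  16 = 208 - 3·64
  ... = 5936·(-35) + 2416·(86)
Scale by 1024/16 = 64: (p₀, q₀) = (-2240, 5504).
General solution: p = -2240 + 151t, q = 5504 - 371t for integer t.
p ≥ 0: smallest is -2240 mod 151 = 25 (at t = 15), with q = -61.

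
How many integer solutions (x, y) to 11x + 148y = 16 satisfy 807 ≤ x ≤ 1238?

gcd(148, 11) = 1.
By Bézout, 11×(27) + 148×(-2) = 1.
Particular solution: (136, -10).
General solution: x = 136 + 148t, y = -10 - 11t for integer t.
807 ≤ 136 + 148t ≤ 1238 gives t ∈ [5, 7], which is 3 values.

3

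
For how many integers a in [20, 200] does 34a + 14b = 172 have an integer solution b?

gcd(34, 14) = 2  (34 = 2·14 + 6, 14 = 2·6 + 2, 6 = 3·2).
Back-substituting, 34·(-2) + 14·(5) = 2.
Scale by 86: particular solution (-172, 430); reduce a mod 7: (3, 5).
General solution: a = 3 + 7t, b = 5 - 17t for integer t.
20 ≤ 3 + 7t ≤ 200 gives t ∈ [3, 28], which is 26 values.

26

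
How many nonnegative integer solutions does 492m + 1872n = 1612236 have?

gcd(1872, 492) = 12  (1872 = 3×492 + 396, 492 = 1×396 + 96, 396 = 4×96 + 12, 96 = 8×12).
Back-substituting, 492×(-19) + 1872×(5) = 12.
Scale by 134353: one solution is (-2552707, 671765). Reduce m mod 156: (77, 841).
General: m = 77 + 156t, n = 841 - 41t.
m ≥ 0 ⇒ t ≥ 0; n ≥ 0 ⇒ t ≤ 20. So t ∈ [0, 20]: 21 solutions.

21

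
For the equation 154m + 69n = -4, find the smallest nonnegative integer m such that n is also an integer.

gcd(154, 69) = 1.
1 divides -4, so solutions exist.
By Bézout, 154*(13) + 69*(-29) = 1.
Scale by -4/1 = -4: (m₀, n₀) = (-52, 116).
General solution: m = -52 + 69t, n = 116 - 154t for integer t.
m ≥ 0: smallest is -52 mod 69 = 17 (at t = 1), with n = -38.

17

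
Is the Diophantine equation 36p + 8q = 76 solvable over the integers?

yes

gcd(36, 8) = 4.
4 divides 76, so integer solutions exist.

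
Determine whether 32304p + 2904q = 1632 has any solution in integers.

yes

gcd(32304, 2904):
  32304 = 11×2904 + 360
  2904 = 8×360 + 24
  360 = 15×24
so gcd(32304, 2904) = 24.
24 divides 1632, so integer solutions exist.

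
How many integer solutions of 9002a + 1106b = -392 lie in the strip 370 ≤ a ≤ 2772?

30

gcd(9002, 1106):
  9002 = 8·1106 + 154
  1106 = 7·154 + 28
  154 = 5·28 + 14
  28 = 2·14
so gcd(9002, 1106) = 14.
Back-substitute for Bézout coefficients:
  14 = 154 - 5·28
  ... = 9002·(36) + 1106·(-293)
Scale by -28: particular solution (-1008, 8204); reduce a mod 79: (19, -155).
General solution: a = 19 + 79t, b = -155 - 643t for integer t.
370 ≤ 19 + 79t ≤ 2772 gives t ∈ [5, 34], which is 30 values.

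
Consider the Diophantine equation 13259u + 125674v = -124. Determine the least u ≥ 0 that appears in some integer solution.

38378

gcd(125674, 13259) = 1.
1 divides -124, so solutions exist.
By Bézout, 13259·(-9431) + 125674·(995) = 1.
Scale by -124/1 = -124: (u₀, v₀) = (1169444, -123380).
General solution: u = 1169444 + 125674t, v = -123380 - 13259t for integer t.
u ≥ 0: smallest is 1169444 mod 125674 = 38378 (at t = -9), with v = -4049.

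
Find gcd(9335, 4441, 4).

gcd(9335, 4441) = 1  (9335 = 2×4441 + 453, 4441 = 9×453 + 364, 453 = 1×364 + 89, 364 = 4×89 + 8, 89 = 11×8 + 1, 8 = 8×1).
gcd(1, 4) = 1.

1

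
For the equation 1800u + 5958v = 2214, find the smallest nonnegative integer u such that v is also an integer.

gcd(5958, 1800):
  5958 = 3·1800 + 558
  1800 = 3·558 + 126
  558 = 4·126 + 54
  126 = 2·54 + 18
  54 = 3·18
so gcd(5958, 1800) = 18.
18 divides 2214, so solutions exist.
Back-substitute for Bézout coefficients:
  18 = 126 - 2·54
  ... = 1800·(96) + 5958·(-29)
Scale by 2214/18 = 123: (u₀, v₀) = (11808, -3567).
General solution: u = 11808 + 331t, v = -3567 - 100t for integer t.
u ≥ 0: smallest is 11808 mod 331 = 223 (at t = -35), with v = -67.

223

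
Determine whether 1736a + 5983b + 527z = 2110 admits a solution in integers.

gcd(5983, 1736) = 31.
gcd(31, 527) = 31.
31 does not divide 2110 (remainder 2), so no integer solutions.

no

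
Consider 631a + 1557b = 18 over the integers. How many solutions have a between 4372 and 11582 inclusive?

gcd(1557, 631) = 1  (1557 = 2×631 + 295, 631 = 2×295 + 41, 295 = 7×41 + 8, 41 = 5×8 + 1, 8 = 8×1).
Back-substituting, 631×(190) + 1557×(-77) = 1.
Scale by 18: particular solution (3420, -1386); reduce a mod 1557: (306, -124).
General solution: a = 306 + 1557t, b = -124 - 631t for integer t.
4372 ≤ 306 + 1557t ≤ 11582 gives t ∈ [3, 7], which is 5 values.

5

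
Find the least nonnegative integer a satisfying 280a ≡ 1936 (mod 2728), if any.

231

gcd(2728, 280) = 8.
8 divides 1936, so solutions exist.
By Bézout, 280*(39) + 2728*(-4) = 8.
So 280*(39) ≡ 8 (mod 2728); multiply by 242: a ≡ 9438 (mod 341).
Smallest nonnegative: a = 9438 mod 341 = 231.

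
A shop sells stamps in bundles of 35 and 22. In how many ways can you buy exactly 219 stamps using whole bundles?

1

Need nonnegative integers with 35j + 22k = 219.
gcd(35, 22) = 1, and 35·(-5) + 22·(8) = 1.
So (j₀, k₀) = (-1095, 1752); general j = -1095 + 22t, k = 1752 - 35t.
j ≥ 0 ⇒ t ≥ 50; k ≥ 0 ⇒ t ≤ 50. That's 1 value of t.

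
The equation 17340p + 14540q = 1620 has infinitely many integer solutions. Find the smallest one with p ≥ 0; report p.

gcd(17340, 14540) = 20.
20 divides 1620, so solutions exist.
By Bézout, 17340×(296) + 14540×(-353) = 20.
Scale by 1620/20 = 81: (p₀, q₀) = (23976, -28593).
General solution: p = 23976 + 727t, q = -28593 - 867t for integer t.
p ≥ 0: smallest is 23976 mod 727 = 712 (at t = -32), with q = -849.

712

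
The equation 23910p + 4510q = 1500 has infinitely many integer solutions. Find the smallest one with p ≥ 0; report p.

21

gcd(23910, 4510):
  23910 = 5·4510 + 1360
  4510 = 3·1360 + 430
  1360 = 3·430 + 70
  430 = 6·70 + 10
  70 = 7·10
so gcd(23910, 4510) = 10.
10 divides 1500, so solutions exist.
Back-substitute for Bézout coefficients:
  10 = 430 - 6·70
  ... = 23910·(-63) + 4510·(334)
Scale by 1500/10 = 150: (p₀, q₀) = (-9450, 50100).
General solution: p = -9450 + 451t, q = 50100 - 2391t for integer t.
p ≥ 0: smallest is -9450 mod 451 = 21 (at t = 21), with q = -111.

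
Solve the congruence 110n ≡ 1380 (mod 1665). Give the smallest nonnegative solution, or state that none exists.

285

gcd(1665, 110) = 5.
5 divides 1380, so solutions exist.
By Bézout, 110*(106) + 1665*(-7) = 5.
So 110*(106) ≡ 5 (mod 1665); multiply by 276: n ≡ 29256 (mod 333).
Smallest nonnegative: n = 29256 mod 333 = 285.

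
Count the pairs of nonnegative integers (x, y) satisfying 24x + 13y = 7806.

25

gcd(24, 13) = 1  (24 = 1*13 + 11, 13 = 1*11 + 2, 11 = 5*2 + 1, 2 = 2*1).
Back-substituting, 24*(6) + 13*(-11) = 1.
Scale by 7806: one solution is (46836, -85866). Reduce x mod 13: (10, 582).
General: x = 10 + 13t, y = 582 - 24t.
x ≥ 0 ⇒ t ≥ 0; y ≥ 0 ⇒ t ≤ 24. So t ∈ [0, 24]: 25 solutions.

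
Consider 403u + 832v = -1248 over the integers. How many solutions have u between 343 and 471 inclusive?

2

gcd(832, 403) = 13.
By Bézout, 403*(31) + 832*(-15) = 13.
Particular solution: (32, -17).
General solution: u = 32 + 64t, v = -17 - 31t for integer t.
343 ≤ 32 + 64t ≤ 471 gives t ∈ [5, 6], which is 2 values.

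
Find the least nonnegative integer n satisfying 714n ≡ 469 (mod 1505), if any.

gcd(1505, 714) = 7  (1505 = 2×714 + 77, 714 = 9×77 + 21, 77 = 3×21 + 14, 21 = 1×14 + 7, 14 = 2×7).
7 divides 469, so solutions exist.
Back-substituting, 714×(78) + 1505×(-37) = 7.
So 714×(78) ≡ 7 (mod 1505); multiply by 67: n ≡ 5226 (mod 215).
Smallest nonnegative: n = 5226 mod 215 = 66.

66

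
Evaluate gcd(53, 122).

1

gcd(122, 53) = 1  (122 = 2·53 + 16, 53 = 3·16 + 5, 16 = 3·5 + 1, 5 = 5·1).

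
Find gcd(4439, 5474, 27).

gcd(5474, 4439):
  5474 = 1×4439 + 1035
  4439 = 4×1035 + 299
  1035 = 3×299 + 138
  299 = 2×138 + 23
  138 = 6×23
so gcd(5474, 4439) = 23.
gcd(23, 27) = 1.

1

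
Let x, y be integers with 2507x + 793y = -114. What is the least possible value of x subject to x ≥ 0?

408

gcd(2507, 793) = 1  (2507 = 3×793 + 128, 793 = 6×128 + 25, 128 = 5×25 + 3, 25 = 8×3 + 1, 3 = 3×1).
1 divides -114, so solutions exist.
Back-substituting, 2507×(-254) + 793×(803) = 1.
Scale by -114/1 = -114: (x₀, y₀) = (28956, -91542).
General solution: x = 28956 + 793t, y = -91542 - 2507t for integer t.
x ≥ 0: smallest is 28956 mod 793 = 408 (at t = -36), with y = -1290.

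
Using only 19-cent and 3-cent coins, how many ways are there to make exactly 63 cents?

Need nonnegative integers with 19j + 3k = 63.
gcd(19, 3) = 1, and 19·(1) + 3·(-6) = 1.
So (j₀, k₀) = (63, -378); general j = 63 + 3t, k = -378 - 19t.
j ≥ 0 ⇒ t ≥ -21; k ≥ 0 ⇒ t ≤ -20. That's 2 values of t.

2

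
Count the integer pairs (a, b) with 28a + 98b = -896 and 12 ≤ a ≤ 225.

30

gcd(98, 28) = 14  (98 = 3*28 + 14, 28 = 2*14).
Back-substituting, 28*(-3) + 98*(1) = 14.
Scale by -64: particular solution (192, -64); reduce a mod 7: (3, -10).
General solution: a = 3 + 7t, b = -10 - 2t for integer t.
12 ≤ 3 + 7t ≤ 225 gives t ∈ [2, 31], which is 30 values.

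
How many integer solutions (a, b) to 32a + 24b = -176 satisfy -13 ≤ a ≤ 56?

gcd(32, 24) = 8.
By Bézout, 32×(1) + 24×(-1) = 8.
Particular solution: (2, -10).
General solution: a = 2 + 3t, b = -10 - 4t for integer t.
-13 ≤ 2 + 3t ≤ 56 gives t ∈ [-5, 18], which is 24 values.

24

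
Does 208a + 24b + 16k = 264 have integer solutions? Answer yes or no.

yes

gcd(208, 24) = 8  (208 = 8·24 + 16, 24 = 1·16 + 8, 16 = 2·8).
gcd(8, 16) = 8.
8 divides 264, so integer solutions exist.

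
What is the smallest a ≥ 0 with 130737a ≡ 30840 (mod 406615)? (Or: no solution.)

gcd(406615, 130737):
  406615 = 3·130737 + 14404
  130737 = 9·14404 + 1101
  14404 = 13·1101 + 91
  1101 = 12·91 + 9
  91 = 10·9 + 1
  9 = 9·1
so gcd(406615, 130737) = 1.
1 divides 30840, so solutions exist.
Back-substitute for Bézout coefficients:
  1 = 91 - 10·9
  ... = 130737·(-44687) + 406615·(14368)
So 130737·(-44687) ≡ 1 (mod 406615); multiply by 30840: a ≡ -1378147080 (mod 406615).
Smallest nonnegative: a = -1378147080 mod 406615 = 277770.

277770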